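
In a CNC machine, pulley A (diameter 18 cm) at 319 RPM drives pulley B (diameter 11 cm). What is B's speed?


Given: D1 = 18 cm, w1 = 319 RPM, D2 = 11 cm
Using D1*w1 = D2*w2
w2 = D1*w1 / D2
w2 = 18*319 / 11
w2 = 5742 / 11
w2 = 522 RPM

522 RPM


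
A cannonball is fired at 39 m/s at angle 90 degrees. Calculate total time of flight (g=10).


Given: v0 = 39 m/s, theta = 90 deg, g = 10 m/s^2
sin(90) = 1
Using T = 2*v0*sin(theta) / g
T = 2*39*1 / 10
T = 78 / 10
T = 39/5 s

39/5 s


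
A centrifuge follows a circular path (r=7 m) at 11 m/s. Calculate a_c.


Given: v = 11 m/s, r = 7 m
Using a_c = v^2 / r
a_c = 11^2 / 7
a_c = 121 / 7
a_c = 121/7 m/s^2

121/7 m/s^2


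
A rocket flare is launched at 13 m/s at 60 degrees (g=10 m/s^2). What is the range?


Given: v0 = 13 m/s, theta = 60 deg, g = 10 m/s^2
sin(2*60) = sin(120) = sqrt(3)/2
Using R = v0^2 * sin(2*theta) / g
R = 13^2 * (sqrt(3)/2) / 10
R = 169 * sqrt(3) / 20
R = 169/20*sqrt(3) m

169/20*sqrt(3) m


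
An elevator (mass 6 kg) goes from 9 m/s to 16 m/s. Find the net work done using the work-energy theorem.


Given: m = 6 kg, v0 = 9 m/s, v = 16 m/s
Using W = (1/2)*m*(v^2 - v0^2)
v^2 = 16^2 = 256
v0^2 = 9^2 = 81
v^2 - v0^2 = 256 - 81 = 175
W = (1/2)*6*175 = 525 J

525 J


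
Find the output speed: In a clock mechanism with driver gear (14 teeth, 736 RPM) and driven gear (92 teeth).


Given: N1 = 14 teeth, w1 = 736 RPM, N2 = 92 teeth
Using N1*w1 = N2*w2
w2 = N1*w1 / N2
w2 = 14*736 / 92
w2 = 10304 / 92
w2 = 112 RPM

112 RPM


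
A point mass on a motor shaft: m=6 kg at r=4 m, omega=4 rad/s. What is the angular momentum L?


Given: m = 6 kg, r = 4 m, omega = 4 rad/s
For a point mass: I = m*r^2
I = 6*4^2 = 6*16 = 96
L = I*omega = 96*4
L = 384 kg*m^2/s

384 kg*m^2/s


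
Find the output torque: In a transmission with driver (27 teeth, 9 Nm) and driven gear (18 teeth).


Given: N1 = 27, N2 = 18, T1 = 9 Nm
Using T2/T1 = N2/N1
T2 = T1 * N2 / N1
T2 = 9 * 18 / 27
T2 = 162 / 27
T2 = 6 Nm

6 Nm


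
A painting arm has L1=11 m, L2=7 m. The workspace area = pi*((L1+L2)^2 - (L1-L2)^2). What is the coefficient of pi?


Given: L1 = 11, L2 = 7
(L1+L2)^2 = (18)^2 = 324
(L1-L2)^2 = (4)^2 = 16
Difference = 324 - 16 = 308
This equals 4*L1*L2 = 4*11*7 = 308
Workspace area = 308*pi

308


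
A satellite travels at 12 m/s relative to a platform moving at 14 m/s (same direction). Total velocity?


Given: object velocity = 12 m/s, platform velocity = 14 m/s (same direction)
Using classical velocity addition: v_total = v_object + v_platform
v_total = 12 + 14
v_total = 26 m/s

26 m/s


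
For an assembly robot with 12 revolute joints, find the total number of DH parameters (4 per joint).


Given: 12 joints, 4 DH parameters per joint (d, theta, a, alpha)
Total DH parameters = number_of_joints * 4
Total = 12 * 4
Total = 48

48


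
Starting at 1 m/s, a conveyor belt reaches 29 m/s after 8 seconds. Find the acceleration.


Given: initial velocity v0 = 1 m/s, final velocity v = 29 m/s, time t = 8 s
Using a = (v - v0) / t
a = (29 - 1) / 8
a = 28 / 8
a = 7/2 m/s^2

7/2 m/s^2


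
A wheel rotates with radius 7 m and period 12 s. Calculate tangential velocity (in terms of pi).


Given: radius r = 7 m, period T = 12 s
Using v = 2*pi*r / T
v = 2*pi*7 / 12
v = 14*pi / 12
v = 7/6*pi m/s

7/6*pi m/s


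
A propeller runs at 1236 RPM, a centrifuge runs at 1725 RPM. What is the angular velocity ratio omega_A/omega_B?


Given: RPM_A = 1236, RPM_B = 1725
omega = 2*pi*RPM/60, so omega_A/omega_B = RPM_A / RPM_B
omega_A/omega_B = 1236 / 1725
omega_A/omega_B = 412/575

412/575


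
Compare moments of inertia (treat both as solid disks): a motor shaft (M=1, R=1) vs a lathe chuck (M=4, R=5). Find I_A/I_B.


Given: M1=1 kg, R1=1 m, M2=4 kg, R2=5 m
For a disk: I = (1/2)*M*R^2, so I_A/I_B = (M1*R1^2)/(M2*R2^2)
M1*R1^2 = 1*1 = 1
M2*R2^2 = 4*25 = 100
I_A/I_B = 1/100 = 1/100

1/100


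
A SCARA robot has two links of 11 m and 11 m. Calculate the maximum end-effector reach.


Given: L1 = 11 m, L2 = 11 m
For a 2-link planar arm, max reach = L1 + L2 (fully extended)
Max reach = 11 + 11
Max reach = 22 m

22 m


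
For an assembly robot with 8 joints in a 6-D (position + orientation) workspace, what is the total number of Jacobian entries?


Given: task space dimension = 6, joints = 8
Jacobian is a 6 x 8 matrix
Total entries = rows * columns
Total = 6 * 8
Total = 48

48


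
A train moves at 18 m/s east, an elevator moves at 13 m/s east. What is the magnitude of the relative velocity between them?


Given: v_A = 18 m/s east, v_B = 13 m/s east
Both move in the same direction; relative speed = |v_A - v_B|
|18 - 13| = |5|
= 5 m/s

5 m/s


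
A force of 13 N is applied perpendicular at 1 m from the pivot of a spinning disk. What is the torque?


Given: F = 13 N, r = 1 m, angle = 90 deg (perpendicular)
Using tau = F * r * sin(90)
sin(90) = 1
tau = 13 * 1 * 1
tau = 13 Nm

13 Nm


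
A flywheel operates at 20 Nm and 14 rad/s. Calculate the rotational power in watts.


Given: tau = 20 Nm, omega = 14 rad/s
Using P = tau * omega
P = 20 * 14
P = 280 W

280 W


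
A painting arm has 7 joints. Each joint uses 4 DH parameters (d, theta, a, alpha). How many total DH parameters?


Given: 7 joints, 4 DH parameters per joint (d, theta, a, alpha)
Total DH parameters = number_of_joints * 4
Total = 7 * 4
Total = 28

28


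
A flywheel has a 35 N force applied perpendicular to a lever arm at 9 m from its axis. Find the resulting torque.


Given: F = 35 N, r = 9 m, angle = 90 deg (perpendicular)
Using tau = F * r * sin(90)
sin(90) = 1
tau = 35 * 9 * 1
tau = 315 Nm

315 Nm


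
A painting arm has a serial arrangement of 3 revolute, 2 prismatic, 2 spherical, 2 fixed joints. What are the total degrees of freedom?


Given: serial robot with 3 revolute, 2 prismatic, 2 spherical, 2 fixed joints
DOF contribution per joint type: revolute=1, prismatic=1, spherical=3, fixed=0
DOF = 3*1 + 2*1 + 2*3 + 2*0
DOF = 11

11


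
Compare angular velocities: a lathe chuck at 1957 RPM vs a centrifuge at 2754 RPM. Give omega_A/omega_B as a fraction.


Given: RPM_A = 1957, RPM_B = 2754
omega = 2*pi*RPM/60, so omega_A/omega_B = RPM_A / RPM_B
omega_A/omega_B = 1957 / 2754
omega_A/omega_B = 1957/2754

1957/2754


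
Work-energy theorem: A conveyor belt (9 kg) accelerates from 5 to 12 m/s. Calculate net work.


Given: m = 9 kg, v0 = 5 m/s, v = 12 m/s
Using W = (1/2)*m*(v^2 - v0^2)
v^2 = 12^2 = 144
v0^2 = 5^2 = 25
v^2 - v0^2 = 144 - 25 = 119
W = (1/2)*9*119 = 1071/2 J

1071/2 J


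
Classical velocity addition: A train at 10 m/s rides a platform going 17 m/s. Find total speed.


Given: object velocity = 10 m/s, platform velocity = 17 m/s (same direction)
Using classical velocity addition: v_total = v_object + v_platform
v_total = 10 + 17
v_total = 27 m/s

27 m/s


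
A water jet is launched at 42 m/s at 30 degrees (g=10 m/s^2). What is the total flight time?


Given: v0 = 42 m/s, theta = 30 deg, g = 10 m/s^2
sin(30) = 1/2
Using T = 2*v0*sin(theta) / g
T = 2*42*1/2 / 10
T = 42 / 10
T = 21/5 s

21/5 s


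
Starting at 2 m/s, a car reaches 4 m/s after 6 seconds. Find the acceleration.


Given: initial velocity v0 = 2 m/s, final velocity v = 4 m/s, time t = 6 s
Using a = (v - v0) / t
a = (4 - 2) / 6
a = 2 / 6
a = 1/3 m/s^2

1/3 m/s^2


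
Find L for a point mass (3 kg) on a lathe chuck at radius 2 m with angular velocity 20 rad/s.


Given: m = 3 kg, r = 2 m, omega = 20 rad/s
For a point mass: I = m*r^2
I = 3*2^2 = 3*4 = 12
L = I*omega = 12*20
L = 240 kg*m^2/s

240 kg*m^2/s


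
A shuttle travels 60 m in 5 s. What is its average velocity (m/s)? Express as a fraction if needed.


Given: distance d = 60 m, time t = 5 s
Using v = d / t
v = 60 / 5
v = 12 m/s

12 m/s


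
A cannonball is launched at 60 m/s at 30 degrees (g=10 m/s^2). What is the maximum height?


Given: v0 = 60 m/s, theta = 30 deg, g = 10 m/s^2
sin^2(30) = 1/4
Using H = v0^2 * sin^2(theta) / (2*g)
H = 60^2 * 1/4 / (2*10)
H = 3600 * 1/4 / 20
H = 900 / 20
H = 45 m

45 m


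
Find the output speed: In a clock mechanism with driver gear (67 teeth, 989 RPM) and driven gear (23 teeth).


Given: N1 = 67 teeth, w1 = 989 RPM, N2 = 23 teeth
Using N1*w1 = N2*w2
w2 = N1*w1 / N2
w2 = 67*989 / 23
w2 = 66263 / 23
w2 = 2881 RPM

2881 RPM


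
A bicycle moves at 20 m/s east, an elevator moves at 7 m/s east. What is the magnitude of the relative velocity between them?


Given: v_A = 20 m/s east, v_B = 7 m/s east
Both move in the same direction; relative speed = |v_A - v_B|
|20 - 7| = |13|
= 13 m/s

13 m/s


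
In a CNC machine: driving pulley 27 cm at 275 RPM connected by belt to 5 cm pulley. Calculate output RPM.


Given: D1 = 27 cm, w1 = 275 RPM, D2 = 5 cm
Using D1*w1 = D2*w2
w2 = D1*w1 / D2
w2 = 27*275 / 5
w2 = 7425 / 5
w2 = 1485 RPM

1485 RPM


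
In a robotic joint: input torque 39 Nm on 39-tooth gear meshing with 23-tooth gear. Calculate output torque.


Given: N1 = 39, N2 = 23, T1 = 39 Nm
Using T2/T1 = N2/N1
T2 = T1 * N2 / N1
T2 = 39 * 23 / 39
T2 = 897 / 39
T2 = 23 Nm

23 Nm


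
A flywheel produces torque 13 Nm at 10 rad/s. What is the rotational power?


Given: tau = 13 Nm, omega = 10 rad/s
Using P = tau * omega
P = 13 * 10
P = 130 W

130 W


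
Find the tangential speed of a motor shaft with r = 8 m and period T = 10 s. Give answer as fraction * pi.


Given: radius r = 8 m, period T = 10 s
Using v = 2*pi*r / T
v = 2*pi*8 / 10
v = 16*pi / 10
v = 8/5*pi m/s

8/5*pi m/s


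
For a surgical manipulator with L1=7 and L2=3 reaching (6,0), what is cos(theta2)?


Given: L1 = 7, L2 = 3, target (x, y) = (6, 0)
Using cos(theta2) = (x^2 + y^2 - L1^2 - L2^2) / (2*L1*L2)
x^2 + y^2 = 6^2 + 0 = 36
L1^2 + L2^2 = 49 + 9 = 58
Numerator = 36 - 58 = -22
Denominator = 2*7*3 = 42
cos(theta2) = -22/42 = -11/21

-11/21


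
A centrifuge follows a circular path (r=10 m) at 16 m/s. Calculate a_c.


Given: v = 16 m/s, r = 10 m
Using a_c = v^2 / r
a_c = 16^2 / 10
a_c = 256 / 10
a_c = 128/5 m/s^2

128/5 m/s^2


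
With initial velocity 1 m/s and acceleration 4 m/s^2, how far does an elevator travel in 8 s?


Given: v0 = 1 m/s, a = 4 m/s^2, t = 8 s
Using s = v0*t + (1/2)*a*t^2
s = 1*8 + (1/2)*4*8^2
s = 8 + (1/2)*256
s = 8 + 128
s = 136

136 m


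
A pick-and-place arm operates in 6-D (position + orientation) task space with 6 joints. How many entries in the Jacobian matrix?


Given: task space dimension = 6, joints = 6
Jacobian is a 6 x 6 matrix
Total entries = rows * columns
Total = 6 * 6
Total = 36

36


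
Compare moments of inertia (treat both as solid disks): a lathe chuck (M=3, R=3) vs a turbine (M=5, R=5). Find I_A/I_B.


Given: M1=3 kg, R1=3 m, M2=5 kg, R2=5 m
For a disk: I = (1/2)*M*R^2, so I_A/I_B = (M1*R1^2)/(M2*R2^2)
M1*R1^2 = 3*9 = 27
M2*R2^2 = 5*25 = 125
I_A/I_B = 27/125 = 27/125

27/125


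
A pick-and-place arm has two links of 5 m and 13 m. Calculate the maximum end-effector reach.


Given: L1 = 5 m, L2 = 13 m
For a 2-link planar arm, max reach = L1 + L2 (fully extended)
Max reach = 5 + 13
Max reach = 18 m

18 m


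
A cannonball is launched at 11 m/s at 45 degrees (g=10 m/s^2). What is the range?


Given: v0 = 11 m/s, theta = 45 deg, g = 10 m/s^2
sin(2*45) = sin(90) = 1
Using R = v0^2 * sin(2*theta) / g
R = 11^2 * 1 / 10
R = 121 / 10
R = 121/10 m

121/10 m


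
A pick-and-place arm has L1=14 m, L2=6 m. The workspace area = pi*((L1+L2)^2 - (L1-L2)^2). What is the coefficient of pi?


Given: L1 = 14, L2 = 6
(L1+L2)^2 = (20)^2 = 400
(L1-L2)^2 = (8)^2 = 64
Difference = 400 - 64 = 336
This equals 4*L1*L2 = 4*14*6 = 336
Workspace area = 336*pi

336


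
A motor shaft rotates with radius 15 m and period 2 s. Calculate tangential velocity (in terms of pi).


Given: radius r = 15 m, period T = 2 s
Using v = 2*pi*r / T
v = 2*pi*15 / 2
v = 30*pi / 2
v = 15*pi m/s

15*pi m/s


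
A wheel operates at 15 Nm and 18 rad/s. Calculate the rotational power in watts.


Given: tau = 15 Nm, omega = 18 rad/s
Using P = tau * omega
P = 15 * 18
P = 270 W

270 W


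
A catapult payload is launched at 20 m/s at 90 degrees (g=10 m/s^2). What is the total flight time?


Given: v0 = 20 m/s, theta = 90 deg, g = 10 m/s^2
sin(90) = 1
Using T = 2*v0*sin(theta) / g
T = 2*20*1 / 10
T = 40 / 10
T = 4 s

4 s


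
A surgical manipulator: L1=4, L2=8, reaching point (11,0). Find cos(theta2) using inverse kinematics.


Given: L1 = 4, L2 = 8, target (x, y) = (11, 0)
Using cos(theta2) = (x^2 + y^2 - L1^2 - L2^2) / (2*L1*L2)
x^2 + y^2 = 11^2 + 0 = 121
L1^2 + L2^2 = 16 + 64 = 80
Numerator = 121 - 80 = 41
Denominator = 2*4*8 = 64
cos(theta2) = 41/64 = 41/64

41/64


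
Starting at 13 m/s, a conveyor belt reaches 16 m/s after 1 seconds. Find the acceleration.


Given: initial velocity v0 = 13 m/s, final velocity v = 16 m/s, time t = 1 s
Using a = (v - v0) / t
a = (16 - 13) / 1
a = 3 / 1
a = 3 m/s^2

3 m/s^2


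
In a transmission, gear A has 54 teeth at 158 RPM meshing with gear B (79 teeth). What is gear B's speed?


Given: N1 = 54 teeth, w1 = 158 RPM, N2 = 79 teeth
Using N1*w1 = N2*w2
w2 = N1*w1 / N2
w2 = 54*158 / 79
w2 = 8532 / 79
w2 = 108 RPM

108 RPM


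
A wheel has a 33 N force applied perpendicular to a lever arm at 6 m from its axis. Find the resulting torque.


Given: F = 33 N, r = 6 m, angle = 90 deg (perpendicular)
Using tau = F * r * sin(90)
sin(90) = 1
tau = 33 * 6 * 1
tau = 198 Nm

198 Nm


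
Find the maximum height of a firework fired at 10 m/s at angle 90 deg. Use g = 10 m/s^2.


Given: v0 = 10 m/s, theta = 90 deg, g = 10 m/s^2
sin^2(90) = 1
Using H = v0^2 * sin^2(theta) / (2*g)
H = 10^2 * 1 / (2*10)
H = 100 * 1 / 20
H = 100 / 20
H = 5 m

5 m


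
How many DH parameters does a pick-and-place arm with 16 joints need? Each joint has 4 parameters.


Given: 16 joints, 4 DH parameters per joint (d, theta, a, alpha)
Total DH parameters = number_of_joints * 4
Total = 16 * 4
Total = 64

64


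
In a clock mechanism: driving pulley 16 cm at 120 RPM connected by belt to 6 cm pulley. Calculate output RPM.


Given: D1 = 16 cm, w1 = 120 RPM, D2 = 6 cm
Using D1*w1 = D2*w2
w2 = D1*w1 / D2
w2 = 16*120 / 6
w2 = 1920 / 6
w2 = 320 RPM

320 RPM


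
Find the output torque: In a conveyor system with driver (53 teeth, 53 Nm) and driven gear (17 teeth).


Given: N1 = 53, N2 = 17, T1 = 53 Nm
Using T2/T1 = N2/N1
T2 = T1 * N2 / N1
T2 = 53 * 17 / 53
T2 = 901 / 53
T2 = 17 Nm

17 Nm


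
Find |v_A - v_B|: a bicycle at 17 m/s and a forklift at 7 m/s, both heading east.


Given: v_A = 17 m/s east, v_B = 7 m/s east
Both move in the same direction; relative speed = |v_A - v_B|
|17 - 7| = |10|
= 10 m/s

10 m/s


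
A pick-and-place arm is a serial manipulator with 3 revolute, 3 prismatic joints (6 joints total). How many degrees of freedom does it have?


Given: serial robot with 3 revolute, 3 prismatic joints
DOF contribution per joint type: revolute=1, prismatic=1, spherical=3, fixed=0
DOF = 3*1 + 3*1
DOF = 6

6


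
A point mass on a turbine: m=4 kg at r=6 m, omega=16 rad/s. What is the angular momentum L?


Given: m = 4 kg, r = 6 m, omega = 16 rad/s
For a point mass: I = m*r^2
I = 4*6^2 = 4*36 = 144
L = I*omega = 144*16
L = 2304 kg*m^2/s

2304 kg*m^2/s


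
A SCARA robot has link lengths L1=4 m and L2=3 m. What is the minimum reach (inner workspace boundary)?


Given: L1 = 4 m, L2 = 3 m
For a 2-link planar arm, min reach = |L1 - L2| (second link folded back)
Min reach = |4 - 3|
Min reach = 1 m

1 m


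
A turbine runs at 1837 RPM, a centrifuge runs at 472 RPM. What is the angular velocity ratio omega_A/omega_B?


Given: RPM_A = 1837, RPM_B = 472
omega = 2*pi*RPM/60, so omega_A/omega_B = RPM_A / RPM_B
omega_A/omega_B = 1837 / 472
omega_A/omega_B = 1837/472

1837/472


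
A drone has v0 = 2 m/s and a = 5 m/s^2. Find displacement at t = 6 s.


Given: v0 = 2 m/s, a = 5 m/s^2, t = 6 s
Using s = v0*t + (1/2)*a*t^2
s = 2*6 + (1/2)*5*6^2
s = 12 + (1/2)*180
s = 12 + 90
s = 102

102 m


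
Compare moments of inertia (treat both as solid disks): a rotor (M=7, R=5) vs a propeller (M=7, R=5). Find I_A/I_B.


Given: M1=7 kg, R1=5 m, M2=7 kg, R2=5 m
For a disk: I = (1/2)*M*R^2, so I_A/I_B = (M1*R1^2)/(M2*R2^2)
M1*R1^2 = 7*25 = 175
M2*R2^2 = 7*25 = 175
I_A/I_B = 175/175 = 1

1


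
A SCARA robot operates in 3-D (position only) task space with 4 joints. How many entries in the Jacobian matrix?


Given: task space dimension = 3, joints = 4
Jacobian is a 3 x 4 matrix
Total entries = rows * columns
Total = 3 * 4
Total = 12

12


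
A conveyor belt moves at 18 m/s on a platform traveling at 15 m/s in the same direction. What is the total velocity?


Given: object velocity = 18 m/s, platform velocity = 15 m/s (same direction)
Using classical velocity addition: v_total = v_object + v_platform
v_total = 18 + 15
v_total = 33 m/s

33 m/s


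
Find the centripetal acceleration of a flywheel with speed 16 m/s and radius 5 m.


Given: v = 16 m/s, r = 5 m
Using a_c = v^2 / r
a_c = 16^2 / 5
a_c = 256 / 5
a_c = 256/5 m/s^2

256/5 m/s^2


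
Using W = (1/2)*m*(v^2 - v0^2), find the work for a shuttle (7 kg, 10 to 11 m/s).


Given: m = 7 kg, v0 = 10 m/s, v = 11 m/s
Using W = (1/2)*m*(v^2 - v0^2)
v^2 = 11^2 = 121
v0^2 = 10^2 = 100
v^2 - v0^2 = 121 - 100 = 21
W = (1/2)*7*21 = 147/2 J

147/2 J


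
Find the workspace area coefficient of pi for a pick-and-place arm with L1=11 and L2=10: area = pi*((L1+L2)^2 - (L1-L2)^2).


Given: L1 = 11, L2 = 10
(L1+L2)^2 = (21)^2 = 441
(L1-L2)^2 = (1)^2 = 1
Difference = 441 - 1 = 440
This equals 4*L1*L2 = 4*11*10 = 440
Workspace area = 440*pi

440


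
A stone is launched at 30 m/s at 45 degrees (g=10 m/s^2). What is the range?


Given: v0 = 30 m/s, theta = 45 deg, g = 10 m/s^2
sin(2*45) = sin(90) = 1
Using R = v0^2 * sin(2*theta) / g
R = 30^2 * 1 / 10
R = 900 / 10
R = 90 m

90 m


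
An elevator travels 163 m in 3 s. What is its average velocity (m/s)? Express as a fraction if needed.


Given: distance d = 163 m, time t = 3 s
Using v = d / t
v = 163 / 3
v = 163/3 m/s

163/3 m/s


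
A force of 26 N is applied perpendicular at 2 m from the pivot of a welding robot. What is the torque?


Given: F = 26 N, r = 2 m, angle = 90 deg (perpendicular)
Using tau = F * r * sin(90)
sin(90) = 1
tau = 26 * 2 * 1
tau = 52 Nm

52 Nm


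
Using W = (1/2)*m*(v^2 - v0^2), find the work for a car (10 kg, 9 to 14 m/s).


Given: m = 10 kg, v0 = 9 m/s, v = 14 m/s
Using W = (1/2)*m*(v^2 - v0^2)
v^2 = 14^2 = 196
v0^2 = 9^2 = 81
v^2 - v0^2 = 196 - 81 = 115
W = (1/2)*10*115 = 575 J

575 J


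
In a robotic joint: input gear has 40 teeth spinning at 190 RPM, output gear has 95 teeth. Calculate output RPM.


Given: N1 = 40 teeth, w1 = 190 RPM, N2 = 95 teeth
Using N1*w1 = N2*w2
w2 = N1*w1 / N2
w2 = 40*190 / 95
w2 = 7600 / 95
w2 = 80 RPM

80 RPM


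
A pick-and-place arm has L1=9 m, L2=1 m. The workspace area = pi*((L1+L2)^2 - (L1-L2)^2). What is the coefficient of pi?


Given: L1 = 9, L2 = 1
(L1+L2)^2 = (10)^2 = 100
(L1-L2)^2 = (8)^2 = 64
Difference = 100 - 64 = 36
This equals 4*L1*L2 = 4*9*1 = 36
Workspace area = 36*pi

36


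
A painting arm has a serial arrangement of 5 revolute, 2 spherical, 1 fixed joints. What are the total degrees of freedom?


Given: serial robot with 5 revolute, 2 spherical, 1 fixed joints
DOF contribution per joint type: revolute=1, prismatic=1, spherical=3, fixed=0
DOF = 5*1 + 2*3 + 1*0
DOF = 11

11


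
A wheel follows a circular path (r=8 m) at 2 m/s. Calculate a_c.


Given: v = 2 m/s, r = 8 m
Using a_c = v^2 / r
a_c = 2^2 / 8
a_c = 4 / 8
a_c = 1/2 m/s^2

1/2 m/s^2


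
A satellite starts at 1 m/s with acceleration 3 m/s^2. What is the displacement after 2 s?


Given: v0 = 1 m/s, a = 3 m/s^2, t = 2 s
Using s = v0*t + (1/2)*a*t^2
s = 1*2 + (1/2)*3*2^2
s = 2 + (1/2)*12
s = 2 + 6
s = 8

8 m


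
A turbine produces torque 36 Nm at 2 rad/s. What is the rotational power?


Given: tau = 36 Nm, omega = 2 rad/s
Using P = tau * omega
P = 36 * 2
P = 72 W

72 W


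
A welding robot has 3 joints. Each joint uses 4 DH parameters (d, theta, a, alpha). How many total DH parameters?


Given: 3 joints, 4 DH parameters per joint (d, theta, a, alpha)
Total DH parameters = number_of_joints * 4
Total = 3 * 4
Total = 12

12


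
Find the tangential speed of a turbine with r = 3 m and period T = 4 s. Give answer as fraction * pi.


Given: radius r = 3 m, period T = 4 s
Using v = 2*pi*r / T
v = 2*pi*3 / 4
v = 6*pi / 4
v = 3/2*pi m/s

3/2*pi m/s


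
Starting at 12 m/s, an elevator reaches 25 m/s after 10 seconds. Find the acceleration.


Given: initial velocity v0 = 12 m/s, final velocity v = 25 m/s, time t = 10 s
Using a = (v - v0) / t
a = (25 - 12) / 10
a = 13 / 10
a = 13/10 m/s^2

13/10 m/s^2


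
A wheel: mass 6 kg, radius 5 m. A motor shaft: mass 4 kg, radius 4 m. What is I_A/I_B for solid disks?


Given: M1=6 kg, R1=5 m, M2=4 kg, R2=4 m
For a disk: I = (1/2)*M*R^2, so I_A/I_B = (M1*R1^2)/(M2*R2^2)
M1*R1^2 = 6*25 = 150
M2*R2^2 = 4*16 = 64
I_A/I_B = 150/64 = 75/32

75/32


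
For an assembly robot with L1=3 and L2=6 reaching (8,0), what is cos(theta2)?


Given: L1 = 3, L2 = 6, target (x, y) = (8, 0)
Using cos(theta2) = (x^2 + y^2 - L1^2 - L2^2) / (2*L1*L2)
x^2 + y^2 = 8^2 + 0 = 64
L1^2 + L2^2 = 9 + 36 = 45
Numerator = 64 - 45 = 19
Denominator = 2*3*6 = 36
cos(theta2) = 19/36 = 19/36

19/36


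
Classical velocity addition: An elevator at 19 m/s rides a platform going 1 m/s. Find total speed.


Given: object velocity = 19 m/s, platform velocity = 1 m/s (same direction)
Using classical velocity addition: v_total = v_object + v_platform
v_total = 19 + 1
v_total = 20 m/s

20 m/s


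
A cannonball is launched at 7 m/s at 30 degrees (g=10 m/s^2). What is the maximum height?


Given: v0 = 7 m/s, theta = 30 deg, g = 10 m/s^2
sin^2(30) = 1/4
Using H = v0^2 * sin^2(theta) / (2*g)
H = 7^2 * 1/4 / (2*10)
H = 49 * 1/4 / 20
H = 49/4 / 20
H = 49/80 m

49/80 m


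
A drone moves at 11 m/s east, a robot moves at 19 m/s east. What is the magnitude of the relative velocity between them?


Given: v_A = 11 m/s east, v_B = 19 m/s east
Both move in the same direction; relative speed = |v_A - v_B|
|11 - 19| = |-8|
= 8 m/s

8 m/s


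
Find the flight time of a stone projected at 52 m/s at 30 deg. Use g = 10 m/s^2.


Given: v0 = 52 m/s, theta = 30 deg, g = 10 m/s^2
sin(30) = 1/2
Using T = 2*v0*sin(theta) / g
T = 2*52*1/2 / 10
T = 52 / 10
T = 26/5 s

26/5 s


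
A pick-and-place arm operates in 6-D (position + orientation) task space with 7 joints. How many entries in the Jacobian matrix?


Given: task space dimension = 6, joints = 7
Jacobian is a 6 x 7 matrix
Total entries = rows * columns
Total = 6 * 7
Total = 42

42


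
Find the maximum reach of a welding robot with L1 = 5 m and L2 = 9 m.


Given: L1 = 5 m, L2 = 9 m
For a 2-link planar arm, max reach = L1 + L2 (fully extended)
Max reach = 5 + 9
Max reach = 14 m

14 m


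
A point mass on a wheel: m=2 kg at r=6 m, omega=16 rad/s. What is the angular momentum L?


Given: m = 2 kg, r = 6 m, omega = 16 rad/s
For a point mass: I = m*r^2
I = 2*6^2 = 2*36 = 72
L = I*omega = 72*16
L = 1152 kg*m^2/s

1152 kg*m^2/s


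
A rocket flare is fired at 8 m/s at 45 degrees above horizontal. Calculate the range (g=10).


Given: v0 = 8 m/s, theta = 45 deg, g = 10 m/s^2
sin(2*45) = sin(90) = 1
Using R = v0^2 * sin(2*theta) / g
R = 8^2 * 1 / 10
R = 64 / 10
R = 32/5 m

32/5 m


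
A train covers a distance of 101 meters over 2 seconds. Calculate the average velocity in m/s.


Given: distance d = 101 m, time t = 2 s
Using v = d / t
v = 101 / 2
v = 101/2 m/s

101/2 m/s


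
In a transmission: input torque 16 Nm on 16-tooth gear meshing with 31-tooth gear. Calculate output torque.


Given: N1 = 16, N2 = 31, T1 = 16 Nm
Using T2/T1 = N2/N1
T2 = T1 * N2 / N1
T2 = 16 * 31 / 16
T2 = 496 / 16
T2 = 31 Nm

31 Nm


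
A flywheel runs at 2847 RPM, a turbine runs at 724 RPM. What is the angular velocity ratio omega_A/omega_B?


Given: RPM_A = 2847, RPM_B = 724
omega = 2*pi*RPM/60, so omega_A/omega_B = RPM_A / RPM_B
omega_A/omega_B = 2847 / 724
omega_A/omega_B = 2847/724

2847/724


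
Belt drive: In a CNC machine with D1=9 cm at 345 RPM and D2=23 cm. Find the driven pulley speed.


Given: D1 = 9 cm, w1 = 345 RPM, D2 = 23 cm
Using D1*w1 = D2*w2
w2 = D1*w1 / D2
w2 = 9*345 / 23
w2 = 3105 / 23
w2 = 135 RPM

135 RPM


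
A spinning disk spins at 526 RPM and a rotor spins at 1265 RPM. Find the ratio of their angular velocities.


Given: RPM_A = 526, RPM_B = 1265
omega = 2*pi*RPM/60, so omega_A/omega_B = RPM_A / RPM_B
omega_A/omega_B = 526 / 1265
omega_A/omega_B = 526/1265

526/1265


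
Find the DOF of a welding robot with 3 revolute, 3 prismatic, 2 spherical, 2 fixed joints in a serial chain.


Given: serial robot with 3 revolute, 3 prismatic, 2 spherical, 2 fixed joints
DOF contribution per joint type: revolute=1, prismatic=1, spherical=3, fixed=0
DOF = 3*1 + 3*1 + 2*3 + 2*0
DOF = 12

12


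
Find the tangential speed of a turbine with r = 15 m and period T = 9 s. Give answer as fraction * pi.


Given: radius r = 15 m, period T = 9 s
Using v = 2*pi*r / T
v = 2*pi*15 / 9
v = 30*pi / 9
v = 10/3*pi m/s

10/3*pi m/s


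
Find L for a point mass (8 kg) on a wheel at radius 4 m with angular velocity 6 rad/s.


Given: m = 8 kg, r = 4 m, omega = 6 rad/s
For a point mass: I = m*r^2
I = 8*4^2 = 8*16 = 128
L = I*omega = 128*6
L = 768 kg*m^2/s

768 kg*m^2/s


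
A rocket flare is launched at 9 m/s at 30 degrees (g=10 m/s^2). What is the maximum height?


Given: v0 = 9 m/s, theta = 30 deg, g = 10 m/s^2
sin^2(30) = 1/4
Using H = v0^2 * sin^2(theta) / (2*g)
H = 9^2 * 1/4 / (2*10)
H = 81 * 1/4 / 20
H = 81/4 / 20
H = 81/80 m

81/80 m


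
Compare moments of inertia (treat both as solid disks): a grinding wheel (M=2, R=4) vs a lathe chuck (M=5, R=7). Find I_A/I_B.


Given: M1=2 kg, R1=4 m, M2=5 kg, R2=7 m
For a disk: I = (1/2)*M*R^2, so I_A/I_B = (M1*R1^2)/(M2*R2^2)
M1*R1^2 = 2*16 = 32
M2*R2^2 = 5*49 = 245
I_A/I_B = 32/245 = 32/245

32/245


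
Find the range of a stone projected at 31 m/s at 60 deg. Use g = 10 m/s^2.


Given: v0 = 31 m/s, theta = 60 deg, g = 10 m/s^2
sin(2*60) = sin(120) = sqrt(3)/2
Using R = v0^2 * sin(2*theta) / g
R = 31^2 * (sqrt(3)/2) / 10
R = 961 * sqrt(3) / 20
R = 961/20*sqrt(3) m

961/20*sqrt(3) m


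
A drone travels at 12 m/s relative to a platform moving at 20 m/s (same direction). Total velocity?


Given: object velocity = 12 m/s, platform velocity = 20 m/s (same direction)
Using classical velocity addition: v_total = v_object + v_platform
v_total = 12 + 20
v_total = 32 m/s

32 m/s


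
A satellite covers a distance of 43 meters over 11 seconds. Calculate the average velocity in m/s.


Given: distance d = 43 m, time t = 11 s
Using v = d / t
v = 43 / 11
v = 43/11 m/s

43/11 m/s


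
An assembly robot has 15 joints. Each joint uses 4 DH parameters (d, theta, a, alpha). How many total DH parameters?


Given: 15 joints, 4 DH parameters per joint (d, theta, a, alpha)
Total DH parameters = number_of_joints * 4
Total = 15 * 4
Total = 60

60


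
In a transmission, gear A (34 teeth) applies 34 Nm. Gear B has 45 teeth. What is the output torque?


Given: N1 = 34, N2 = 45, T1 = 34 Nm
Using T2/T1 = N2/N1
T2 = T1 * N2 / N1
T2 = 34 * 45 / 34
T2 = 1530 / 34
T2 = 45 Nm

45 Nm


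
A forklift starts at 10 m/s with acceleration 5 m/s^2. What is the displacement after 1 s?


Given: v0 = 10 m/s, a = 5 m/s^2, t = 1 s
Using s = v0*t + (1/2)*a*t^2
s = 10*1 + (1/2)*5*1^2
s = 10 + (1/2)*5
s = 10 + 5/2
s = 25/2

25/2 m


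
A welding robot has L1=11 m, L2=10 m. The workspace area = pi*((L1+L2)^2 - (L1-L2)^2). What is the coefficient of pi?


Given: L1 = 11, L2 = 10
(L1+L2)^2 = (21)^2 = 441
(L1-L2)^2 = (1)^2 = 1
Difference = 441 - 1 = 440
This equals 4*L1*L2 = 4*11*10 = 440
Workspace area = 440*pi

440


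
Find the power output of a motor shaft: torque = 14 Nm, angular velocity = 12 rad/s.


Given: tau = 14 Nm, omega = 12 rad/s
Using P = tau * omega
P = 14 * 12
P = 168 W

168 W


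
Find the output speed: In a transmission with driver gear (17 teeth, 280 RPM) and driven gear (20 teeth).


Given: N1 = 17 teeth, w1 = 280 RPM, N2 = 20 teeth
Using N1*w1 = N2*w2
w2 = N1*w1 / N2
w2 = 17*280 / 20
w2 = 4760 / 20
w2 = 238 RPM

238 RPM


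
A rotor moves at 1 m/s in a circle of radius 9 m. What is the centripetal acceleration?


Given: v = 1 m/s, r = 9 m
Using a_c = v^2 / r
a_c = 1^2 / 9
a_c = 1 / 9
a_c = 1/9 m/s^2

1/9 m/s^2


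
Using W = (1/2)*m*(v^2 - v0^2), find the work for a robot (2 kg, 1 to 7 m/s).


Given: m = 2 kg, v0 = 1 m/s, v = 7 m/s
Using W = (1/2)*m*(v^2 - v0^2)
v^2 = 7^2 = 49
v0^2 = 1^2 = 1
v^2 - v0^2 = 49 - 1 = 48
W = (1/2)*2*48 = 48 J

48 J


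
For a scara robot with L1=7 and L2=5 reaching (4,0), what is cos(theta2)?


Given: L1 = 7, L2 = 5, target (x, y) = (4, 0)
Using cos(theta2) = (x^2 + y^2 - L1^2 - L2^2) / (2*L1*L2)
x^2 + y^2 = 4^2 + 0 = 16
L1^2 + L2^2 = 49 + 25 = 74
Numerator = 16 - 74 = -58
Denominator = 2*7*5 = 70
cos(theta2) = -58/70 = -29/35

-29/35


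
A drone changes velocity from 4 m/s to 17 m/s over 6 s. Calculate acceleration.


Given: initial velocity v0 = 4 m/s, final velocity v = 17 m/s, time t = 6 s
Using a = (v - v0) / t
a = (17 - 4) / 6
a = 13 / 6
a = 13/6 m/s^2

13/6 m/s^2


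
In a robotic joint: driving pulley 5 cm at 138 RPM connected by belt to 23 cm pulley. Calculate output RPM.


Given: D1 = 5 cm, w1 = 138 RPM, D2 = 23 cm
Using D1*w1 = D2*w2
w2 = D1*w1 / D2
w2 = 5*138 / 23
w2 = 690 / 23
w2 = 30 RPM

30 RPM


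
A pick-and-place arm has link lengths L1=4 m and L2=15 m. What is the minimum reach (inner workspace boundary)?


Given: L1 = 4 m, L2 = 15 m
For a 2-link planar arm, min reach = |L1 - L2| (second link folded back)
Min reach = |4 - 15|
Min reach = 11 m

11 m


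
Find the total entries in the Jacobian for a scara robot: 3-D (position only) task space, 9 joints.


Given: task space dimension = 3, joints = 9
Jacobian is a 3 x 9 matrix
Total entries = rows * columns
Total = 3 * 9
Total = 27

27


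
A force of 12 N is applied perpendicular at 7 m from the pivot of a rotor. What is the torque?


Given: F = 12 N, r = 7 m, angle = 90 deg (perpendicular)
Using tau = F * r * sin(90)
sin(90) = 1
tau = 12 * 7 * 1
tau = 84 Nm

84 Nm


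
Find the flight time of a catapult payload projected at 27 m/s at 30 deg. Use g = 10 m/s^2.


Given: v0 = 27 m/s, theta = 30 deg, g = 10 m/s^2
sin(30) = 1/2
Using T = 2*v0*sin(theta) / g
T = 2*27*1/2 / 10
T = 27 / 10
T = 27/10 s

27/10 s


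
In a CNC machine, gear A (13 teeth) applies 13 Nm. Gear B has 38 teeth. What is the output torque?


Given: N1 = 13, N2 = 38, T1 = 13 Nm
Using T2/T1 = N2/N1
T2 = T1 * N2 / N1
T2 = 13 * 38 / 13
T2 = 494 / 13
T2 = 38 Nm

38 Nm


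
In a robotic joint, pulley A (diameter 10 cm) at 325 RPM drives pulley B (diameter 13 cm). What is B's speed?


Given: D1 = 10 cm, w1 = 325 RPM, D2 = 13 cm
Using D1*w1 = D2*w2
w2 = D1*w1 / D2
w2 = 10*325 / 13
w2 = 3250 / 13
w2 = 250 RPM

250 RPM


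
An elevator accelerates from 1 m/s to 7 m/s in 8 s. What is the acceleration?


Given: initial velocity v0 = 1 m/s, final velocity v = 7 m/s, time t = 8 s
Using a = (v - v0) / t
a = (7 - 1) / 8
a = 6 / 8
a = 3/4 m/s^2

3/4 m/s^2


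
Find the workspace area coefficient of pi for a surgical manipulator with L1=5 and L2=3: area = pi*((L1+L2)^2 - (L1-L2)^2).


Given: L1 = 5, L2 = 3
(L1+L2)^2 = (8)^2 = 64
(L1-L2)^2 = (2)^2 = 4
Difference = 64 - 4 = 60
This equals 4*L1*L2 = 4*5*3 = 60
Workspace area = 60*pi

60


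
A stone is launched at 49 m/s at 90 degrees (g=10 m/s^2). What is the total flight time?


Given: v0 = 49 m/s, theta = 90 deg, g = 10 m/s^2
sin(90) = 1
Using T = 2*v0*sin(theta) / g
T = 2*49*1 / 10
T = 98 / 10
T = 49/5 s

49/5 s


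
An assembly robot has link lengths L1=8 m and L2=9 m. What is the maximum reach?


Given: L1 = 8 m, L2 = 9 m
For a 2-link planar arm, max reach = L1 + L2 (fully extended)
Max reach = 8 + 9
Max reach = 17 m

17 m


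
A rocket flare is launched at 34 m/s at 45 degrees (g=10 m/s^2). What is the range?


Given: v0 = 34 m/s, theta = 45 deg, g = 10 m/s^2
sin(2*45) = sin(90) = 1
Using R = v0^2 * sin(2*theta) / g
R = 34^2 * 1 / 10
R = 1156 / 10
R = 578/5 m

578/5 m


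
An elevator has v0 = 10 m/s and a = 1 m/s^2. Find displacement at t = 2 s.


Given: v0 = 10 m/s, a = 1 m/s^2, t = 2 s
Using s = v0*t + (1/2)*a*t^2
s = 10*2 + (1/2)*1*2^2
s = 20 + (1/2)*4
s = 20 + 2
s = 22

22 m


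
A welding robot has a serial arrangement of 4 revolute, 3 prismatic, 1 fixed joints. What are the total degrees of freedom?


Given: serial robot with 4 revolute, 3 prismatic, 1 fixed joints
DOF contribution per joint type: revolute=1, prismatic=1, spherical=3, fixed=0
DOF = 4*1 + 3*1 + 1*0
DOF = 7

7


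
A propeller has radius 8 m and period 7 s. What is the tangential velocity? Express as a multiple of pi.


Given: radius r = 8 m, period T = 7 s
Using v = 2*pi*r / T
v = 2*pi*8 / 7
v = 16*pi / 7
v = 16/7*pi m/s

16/7*pi m/s


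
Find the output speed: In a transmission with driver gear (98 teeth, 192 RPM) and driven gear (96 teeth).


Given: N1 = 98 teeth, w1 = 192 RPM, N2 = 96 teeth
Using N1*w1 = N2*w2
w2 = N1*w1 / N2
w2 = 98*192 / 96
w2 = 18816 / 96
w2 = 196 RPM

196 RPM


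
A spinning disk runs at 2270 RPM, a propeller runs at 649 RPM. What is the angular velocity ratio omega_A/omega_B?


Given: RPM_A = 2270, RPM_B = 649
omega = 2*pi*RPM/60, so omega_A/omega_B = RPM_A / RPM_B
omega_A/omega_B = 2270 / 649
omega_A/omega_B = 2270/649

2270/649


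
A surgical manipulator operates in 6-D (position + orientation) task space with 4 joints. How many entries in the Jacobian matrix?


Given: task space dimension = 6, joints = 4
Jacobian is a 6 x 4 matrix
Total entries = rows * columns
Total = 6 * 4
Total = 24

24


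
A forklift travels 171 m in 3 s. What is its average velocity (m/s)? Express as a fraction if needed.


Given: distance d = 171 m, time t = 3 s
Using v = d / t
v = 171 / 3
v = 57 m/s

57 m/s


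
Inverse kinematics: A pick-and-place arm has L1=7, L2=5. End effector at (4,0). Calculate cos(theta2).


Given: L1 = 7, L2 = 5, target (x, y) = (4, 0)
Using cos(theta2) = (x^2 + y^2 - L1^2 - L2^2) / (2*L1*L2)
x^2 + y^2 = 4^2 + 0 = 16
L1^2 + L2^2 = 49 + 25 = 74
Numerator = 16 - 74 = -58
Denominator = 2*7*5 = 70
cos(theta2) = -58/70 = -29/35

-29/35


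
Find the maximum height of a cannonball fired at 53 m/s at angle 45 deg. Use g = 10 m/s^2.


Given: v0 = 53 m/s, theta = 45 deg, g = 10 m/s^2
sin^2(45) = 1/2
Using H = v0^2 * sin^2(theta) / (2*g)
H = 53^2 * 1/2 / (2*10)
H = 2809 * 1/2 / 20
H = 2809/2 / 20
H = 2809/40 m

2809/40 m


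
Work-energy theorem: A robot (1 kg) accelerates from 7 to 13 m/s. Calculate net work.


Given: m = 1 kg, v0 = 7 m/s, v = 13 m/s
Using W = (1/2)*m*(v^2 - v0^2)
v^2 = 13^2 = 169
v0^2 = 7^2 = 49
v^2 - v0^2 = 169 - 49 = 120
W = (1/2)*1*120 = 60 J

60 J


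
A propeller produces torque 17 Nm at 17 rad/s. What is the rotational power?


Given: tau = 17 Nm, omega = 17 rad/s
Using P = tau * omega
P = 17 * 17
P = 289 W

289 W


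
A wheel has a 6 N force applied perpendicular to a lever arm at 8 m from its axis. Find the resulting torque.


Given: F = 6 N, r = 8 m, angle = 90 deg (perpendicular)
Using tau = F * r * sin(90)
sin(90) = 1
tau = 6 * 8 * 1
tau = 48 Nm

48 Nm


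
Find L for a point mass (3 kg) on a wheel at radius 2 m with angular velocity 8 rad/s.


Given: m = 3 kg, r = 2 m, omega = 8 rad/s
For a point mass: I = m*r^2
I = 3*2^2 = 3*4 = 12
L = I*omega = 12*8
L = 96 kg*m^2/s

96 kg*m^2/s


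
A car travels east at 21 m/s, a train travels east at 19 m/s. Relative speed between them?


Given: v_A = 21 m/s east, v_B = 19 m/s east
Both move in the same direction; relative speed = |v_A - v_B|
|21 - 19| = |2|
= 2 m/s

2 m/s


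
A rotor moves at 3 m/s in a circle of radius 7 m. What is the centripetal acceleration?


Given: v = 3 m/s, r = 7 m
Using a_c = v^2 / r
a_c = 3^2 / 7
a_c = 9 / 7
a_c = 9/7 m/s^2

9/7 m/s^2


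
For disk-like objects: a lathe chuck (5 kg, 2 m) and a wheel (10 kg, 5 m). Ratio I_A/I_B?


Given: M1=5 kg, R1=2 m, M2=10 kg, R2=5 m
For a disk: I = (1/2)*M*R^2, so I_A/I_B = (M1*R1^2)/(M2*R2^2)
M1*R1^2 = 5*4 = 20
M2*R2^2 = 10*25 = 250
I_A/I_B = 20/250 = 2/25

2/25


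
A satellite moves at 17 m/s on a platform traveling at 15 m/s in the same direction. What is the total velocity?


Given: object velocity = 17 m/s, platform velocity = 15 m/s (same direction)
Using classical velocity addition: v_total = v_object + v_platform
v_total = 17 + 15
v_total = 32 m/s

32 m/s


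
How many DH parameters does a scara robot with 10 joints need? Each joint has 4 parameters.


Given: 10 joints, 4 DH parameters per joint (d, theta, a, alpha)
Total DH parameters = number_of_joints * 4
Total = 10 * 4
Total = 40

40


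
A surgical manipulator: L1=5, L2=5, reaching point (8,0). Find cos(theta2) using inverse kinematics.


Given: L1 = 5, L2 = 5, target (x, y) = (8, 0)
Using cos(theta2) = (x^2 + y^2 - L1^2 - L2^2) / (2*L1*L2)
x^2 + y^2 = 8^2 + 0 = 64
L1^2 + L2^2 = 25 + 25 = 50
Numerator = 64 - 50 = 14
Denominator = 2*5*5 = 50
cos(theta2) = 14/50 = 7/25

7/25


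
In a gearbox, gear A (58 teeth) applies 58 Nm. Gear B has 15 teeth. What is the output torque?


Given: N1 = 58, N2 = 15, T1 = 58 Nm
Using T2/T1 = N2/N1
T2 = T1 * N2 / N1
T2 = 58 * 15 / 58
T2 = 870 / 58
T2 = 15 Nm

15 Nm


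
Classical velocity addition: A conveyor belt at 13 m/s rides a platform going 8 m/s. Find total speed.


Given: object velocity = 13 m/s, platform velocity = 8 m/s (same direction)
Using classical velocity addition: v_total = v_object + v_platform
v_total = 13 + 8
v_total = 21 m/s

21 m/s


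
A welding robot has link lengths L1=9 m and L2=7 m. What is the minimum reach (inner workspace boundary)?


Given: L1 = 9 m, L2 = 7 m
For a 2-link planar arm, min reach = |L1 - L2| (second link folded back)
Min reach = |9 - 7|
Min reach = 2 m

2 m


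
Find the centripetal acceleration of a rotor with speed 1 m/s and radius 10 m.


Given: v = 1 m/s, r = 10 m
Using a_c = v^2 / r
a_c = 1^2 / 10
a_c = 1 / 10
a_c = 1/10 m/s^2

1/10 m/s^2


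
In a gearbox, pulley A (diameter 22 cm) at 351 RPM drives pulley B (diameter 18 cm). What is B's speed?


Given: D1 = 22 cm, w1 = 351 RPM, D2 = 18 cm
Using D1*w1 = D2*w2
w2 = D1*w1 / D2
w2 = 22*351 / 18
w2 = 7722 / 18
w2 = 429 RPM

429 RPM


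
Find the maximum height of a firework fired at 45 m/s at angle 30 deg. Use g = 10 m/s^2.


Given: v0 = 45 m/s, theta = 30 deg, g = 10 m/s^2
sin^2(30) = 1/4
Using H = v0^2 * sin^2(theta) / (2*g)
H = 45^2 * 1/4 / (2*10)
H = 2025 * 1/4 / 20
H = 2025/4 / 20
H = 405/16 m

405/16 m


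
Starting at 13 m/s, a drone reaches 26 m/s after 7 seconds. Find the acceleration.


Given: initial velocity v0 = 13 m/s, final velocity v = 26 m/s, time t = 7 s
Using a = (v - v0) / t
a = (26 - 13) / 7
a = 13 / 7
a = 13/7 m/s^2

13/7 m/s^2


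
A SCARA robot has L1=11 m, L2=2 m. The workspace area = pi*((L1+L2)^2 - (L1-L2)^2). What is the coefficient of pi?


Given: L1 = 11, L2 = 2
(L1+L2)^2 = (13)^2 = 169
(L1-L2)^2 = (9)^2 = 81
Difference = 169 - 81 = 88
This equals 4*L1*L2 = 4*11*2 = 88
Workspace area = 88*pi

88


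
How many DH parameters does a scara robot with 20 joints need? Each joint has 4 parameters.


Given: 20 joints, 4 DH parameters per joint (d, theta, a, alpha)
Total DH parameters = number_of_joints * 4
Total = 20 * 4
Total = 80

80


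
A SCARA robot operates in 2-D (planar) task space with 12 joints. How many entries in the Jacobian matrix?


Given: task space dimension = 2, joints = 12
Jacobian is a 2 x 12 matrix
Total entries = rows * columns
Total = 2 * 12
Total = 24

24
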